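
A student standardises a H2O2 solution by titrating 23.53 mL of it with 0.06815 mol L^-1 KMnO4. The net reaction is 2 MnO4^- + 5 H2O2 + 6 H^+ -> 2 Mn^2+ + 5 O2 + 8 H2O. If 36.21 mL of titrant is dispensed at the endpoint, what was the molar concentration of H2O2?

0.262 M

n(KMnO4) = 0.06815 x 0.03621 = 0.002468 mol.
From the balanced equation, 2 mol KMnO4 reacts with 5 mol H2O2, so n(H2O2) = 0.002468 x 5/2 = 0.006169 mol.
[H2O2] = 0.006169 / 0.02353 L = 0.262 M.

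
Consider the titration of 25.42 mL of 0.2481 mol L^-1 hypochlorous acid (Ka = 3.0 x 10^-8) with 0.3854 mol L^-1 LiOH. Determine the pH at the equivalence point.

n(HClO) = 0.2481 x 0.02542 = 0.006307 mol; V(LiOH) at equivalence = 0.006307/0.3854 = 0.01636 L.
At equivalence all the acid is converted to ClO-; total volume = 0.02542 + 0.01636 = 0.04178 L, so [ClO-] = 0.006307/0.04178 = 0.1509 M.
Kb = Kw/Ka = 1.0e-14 / 3.0 x 10^-8 = 3.33e-7.
[OH^-] = sqrt(Kb x [ClO-]) = sqrt(3.33e-7 x 0.1509) = 0.000224 M.
pOH = 3.65, so pH = 14.00 - 3.65 = 10.35.

10.35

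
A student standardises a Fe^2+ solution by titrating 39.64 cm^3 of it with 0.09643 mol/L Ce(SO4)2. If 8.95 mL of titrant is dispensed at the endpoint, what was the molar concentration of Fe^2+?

n(Ce(SO4)2) = 0.09643 x 0.008950 = 0.0008630 mol.
From the balanced equation, 1 mol Ce(SO4)2 reacts with 1 mol Fe^2+, so n(Fe^2+) = 0.0008630 x 1/1 = 0.0008630 mol.
[Fe^2+] = 0.0008630 / 0.03964 L = 0.0218 M.

0.0218 M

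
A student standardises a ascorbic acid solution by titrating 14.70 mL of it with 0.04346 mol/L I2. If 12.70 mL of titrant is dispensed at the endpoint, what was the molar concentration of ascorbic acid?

n(I2) = 0.04346 x 0.01270 = 0.0005519 mol.
From the balanced equation, 1 mol I2 reacts with 1 mol ascorbic acid, so n(ascorbic acid) = 0.0005519 x 1/1 = 0.0005519 mol.
[ascorbic acid] = 0.0005519 / 0.01470 L = 0.0375 M.

0.0375 M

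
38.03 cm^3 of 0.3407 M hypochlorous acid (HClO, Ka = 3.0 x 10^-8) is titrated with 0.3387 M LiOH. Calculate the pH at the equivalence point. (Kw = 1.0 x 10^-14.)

10.38

n(HClO) = 0.3407 x 0.03803 = 0.01296 mol; V(LiOH) at equivalence = 0.01296/0.3387 = 0.03825 L.
At equivalence all the acid is converted to ClO-; total volume = 0.03803 + 0.03825 = 0.07628 L, so [ClO-] = 0.01296/0.07628 = 0.1698 M.
Kb = Kw/Ka = 1.0e-14 / 3.0 x 10^-8 = 3.33e-7.
[OH^-] = sqrt(Kb x [ClO-]) = sqrt(3.33e-7 x 0.1698) = 0.000238 M.
pOH = 3.62, so pH = 14.00 - 3.62 = 10.38.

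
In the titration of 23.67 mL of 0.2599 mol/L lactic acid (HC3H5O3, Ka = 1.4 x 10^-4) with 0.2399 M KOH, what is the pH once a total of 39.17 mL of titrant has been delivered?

12.71

n(acid) = 0.2599 x 0.02367 = 0.006152 mol; n(KOH) added = 0.2399 x 0.03917 = 0.009397 mol.
Base is in excess by 0.009397 - 0.006152 = 0.003245 mol in a total volume of 0.06284 L.
[OH^-] = 0.003245/0.06284 = 0.05164 M, so pOH = 1.29 and pH = 14.00 - 1.29 = 12.71.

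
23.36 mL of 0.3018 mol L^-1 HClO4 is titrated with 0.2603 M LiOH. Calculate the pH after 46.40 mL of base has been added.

12.86

n(acid) = 0.3018 x 0.02336 = 0.007050 mol; n(LiOH) added = 0.2603 x 0.04640 = 0.01208 mol.
Base is in excess by 0.01208 - 0.007050 = 0.005028 mol in a total volume of 0.06976 L.
[OH^-] = 0.005028/0.06976 = 0.07207 M, so pOH = 1.14 and pH = 14.00 - 1.14 = 12.86.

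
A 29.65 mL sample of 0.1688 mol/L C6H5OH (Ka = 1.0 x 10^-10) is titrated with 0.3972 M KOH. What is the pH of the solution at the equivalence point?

11.54

n(C6H5OH) = 0.1688 x 0.02965 = 0.005005 mol; V(KOH) at equivalence = 0.005005/0.3972 = 0.01260 L.
At equivalence all the acid is converted to C6H5O-; total volume = 0.02965 + 0.01260 = 0.04225 L, so [C6H5O-] = 0.005005/0.04225 = 0.1185 M.
Kb = Kw/Ka = 1.0e-14 / 1.0 x 10^-10 = 0.000100.
[OH^-] = sqrt(Kb x [C6H5O-]) = sqrt(0.000100 x 0.1185) = 0.00344 M.
pOH = 2.46, so pH = 14.00 - 2.46 = 11.54.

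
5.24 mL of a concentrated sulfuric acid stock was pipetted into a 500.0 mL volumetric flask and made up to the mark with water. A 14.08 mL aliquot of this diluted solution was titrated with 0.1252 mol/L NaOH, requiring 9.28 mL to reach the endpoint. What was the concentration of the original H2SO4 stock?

3.94 M

n(NaOH) = 0.1252 x 0.009280 = 0.001162 mol.
n(H2SO4) in the aliquot = 0.001162 x 1/2 = 0.0005809 mol.
[diluted H2SO4] = 0.0005809 / 0.01408 = 0.04126 M.
Dilution factor = 500.0/5.240 = 95.42, so [stock] = 0.04126 x 95.42 = 3.94 M.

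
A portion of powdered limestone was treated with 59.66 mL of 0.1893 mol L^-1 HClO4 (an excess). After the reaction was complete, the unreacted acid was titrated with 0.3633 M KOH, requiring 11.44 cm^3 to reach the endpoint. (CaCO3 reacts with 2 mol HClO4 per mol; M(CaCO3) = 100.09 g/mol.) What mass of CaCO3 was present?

0.357 g

Total n(HClO4) added = 0.1893 x 0.05966 = 0.01129 mol.
n(KOH) used = 0.3633 x 0.01144 = 0.004156 mol, which equals the excess n(HClO4).
So n(HClO4) consumed by the sample = 0.01129 - 0.004156 = 0.007137 mol.
n(CaCO3) = 0.007137 / 2 = 0.003569 mol.
mass = 0.003569 mol x 100.09 g/mol = 0.357 g.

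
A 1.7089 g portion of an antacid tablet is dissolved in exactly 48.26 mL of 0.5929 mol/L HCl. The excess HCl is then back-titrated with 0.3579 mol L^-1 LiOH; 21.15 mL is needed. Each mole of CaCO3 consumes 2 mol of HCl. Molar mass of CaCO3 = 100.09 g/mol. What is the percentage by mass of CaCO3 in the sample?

61.6%

Total n(HCl) added = 0.5929 x 0.04826 = 0.02861 mol.
n(LiOH) used = 0.3579 x 0.02115 = 0.007570 mol, which equals the excess n(HCl).
So n(HCl) consumed by the sample = 0.02861 - 0.007570 = 0.02104 mol.
n(CaCO3) = 0.02104 / 2 = 0.01052 mol.
mass CaCO3 = 0.01052 x 100.09 = 1.053 g, so %CaCO3 = 1.053/1.7089 x 100 = 61.6%.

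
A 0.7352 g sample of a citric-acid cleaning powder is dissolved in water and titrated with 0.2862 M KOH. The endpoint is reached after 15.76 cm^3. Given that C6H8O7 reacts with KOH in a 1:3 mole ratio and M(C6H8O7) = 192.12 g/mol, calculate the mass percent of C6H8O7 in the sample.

n(KOH) = 0.2862 x 0.01576 = 0.004511 mol.
n(C6H8O7) = 0.004511 / 3 = 0.001504 mol.
mass of C6H8O7 = 0.001504 x 192.12 = 0.2889 g.
% purity = 0.2889 / 0.7352 x 100 = 39.3%.

39.3%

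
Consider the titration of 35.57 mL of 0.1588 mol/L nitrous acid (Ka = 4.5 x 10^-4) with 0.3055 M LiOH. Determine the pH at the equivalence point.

n(HNO2) = 0.1588 x 0.03557 = 0.005649 mol; V(LiOH) at equivalence = 0.005649/0.3055 = 0.01849 L.
At equivalence all the acid is converted to NO2-; total volume = 0.03557 + 0.01849 = 0.05406 L, so [NO2-] = 0.005649/0.05406 = 0.1045 M.
Kb = Kw/Ka = 1.0e-14 / 4.5 x 10^-4 = 2.22e-11.
[OH^-] = sqrt(Kb x [NO2-]) = sqrt(2.22e-11 x 0.1045) = 1.52e-6 M.
pOH = 5.82, so pH = 14.00 - 5.82 = 8.18.

8.18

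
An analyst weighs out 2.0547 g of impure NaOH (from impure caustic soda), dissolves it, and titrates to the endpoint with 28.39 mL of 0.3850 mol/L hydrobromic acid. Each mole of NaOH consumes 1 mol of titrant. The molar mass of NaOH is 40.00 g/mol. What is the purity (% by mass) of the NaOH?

n(HBr) = 0.3850 x 0.02839 = 0.01093 mol.
n(NaOH) = 0.01093 / 1 = 0.01093 mol.
mass of NaOH = 0.01093 x 40.00 = 0.4372 g.
% purity = 0.4372 / 2.0547 x 100 = 21.3%.

21.3%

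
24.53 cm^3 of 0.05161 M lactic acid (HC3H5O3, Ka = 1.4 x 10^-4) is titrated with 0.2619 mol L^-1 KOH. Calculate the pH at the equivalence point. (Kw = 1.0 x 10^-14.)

n(HC3H5O3) = 0.05161 x 0.02453 = 0.001266 mol; V(KOH) at equivalence = 0.001266/0.2619 = 0.004834 L.
At equivalence all the acid is converted to C3H5O3-; total volume = 0.02453 + 0.004834 = 0.02936 L, so [C3H5O3-] = 0.001266/0.02936 = 0.04311 M.
Kb = Kw/Ka = 1.0e-14 / 1.4 x 10^-4 = 7.14e-11.
[OH^-] = sqrt(Kb x [C3H5O3-]) = sqrt(7.14e-11 x 0.04311) = 1.75e-6 M.
pOH = 5.76, so pH = 14.00 - 5.76 = 8.24.

8.24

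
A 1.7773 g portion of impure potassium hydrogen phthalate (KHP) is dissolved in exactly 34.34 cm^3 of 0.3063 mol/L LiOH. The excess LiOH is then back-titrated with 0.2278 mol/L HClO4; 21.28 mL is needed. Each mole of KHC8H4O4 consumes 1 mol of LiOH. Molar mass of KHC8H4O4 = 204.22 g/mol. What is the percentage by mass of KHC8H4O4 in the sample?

65.2%

Total n(LiOH) added = 0.3063 x 0.03434 = 0.01052 mol.
n(HClO4) used = 0.2278 x 0.02128 = 0.004848 mol, which equals the excess n(LiOH).
So n(LiOH) consumed by the sample = 0.01052 - 0.004848 = 0.005671 mol.
n(KHC8H4O4) = 0.005671 / 1 = 0.005671 mol.
mass KHC8H4O4 = 0.005671 x 204.22 = 1.158 g, so %KHC8H4O4 = 1.158/1.7773 x 100 = 65.2%.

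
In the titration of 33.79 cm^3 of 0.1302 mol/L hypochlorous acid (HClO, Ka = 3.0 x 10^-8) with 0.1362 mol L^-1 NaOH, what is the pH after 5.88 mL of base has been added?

Initial n(HClO) = 0.1302 x 0.03379 = 0.004399 mol.
n(NaOH) added = 0.1362 x 0.005880 = 0.0008009 mol, converting that many moles of HClO to ClO-.
Remaining n(HClO) = 0.003599 mol; n(ClO-) = 0.0008009 mol.
By Henderson-Hasselbalch, pH = pKa + log([A^-]/[HA]) = 7.52 + log(0.0008009/0.003599) = 7.52 + (-0.65) = 6.87.

6.87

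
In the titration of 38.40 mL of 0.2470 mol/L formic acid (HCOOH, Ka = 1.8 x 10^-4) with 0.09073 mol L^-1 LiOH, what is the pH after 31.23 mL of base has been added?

Initial n(HCOOH) = 0.2470 x 0.03840 = 0.009485 mol.
n(LiOH) added = 0.09073 x 0.03123 = 0.002833 mol, converting that many moles of HCOOH to HCOO-.
Remaining n(HCOOH) = 0.006651 mol; n(HCOO-) = 0.002833 mol.
By Henderson-Hasselbalch, pH = pKa + log([A^-]/[HA]) = 3.74 + log(0.002833/0.006651) = 3.74 + (-0.37) = 3.37.

3.37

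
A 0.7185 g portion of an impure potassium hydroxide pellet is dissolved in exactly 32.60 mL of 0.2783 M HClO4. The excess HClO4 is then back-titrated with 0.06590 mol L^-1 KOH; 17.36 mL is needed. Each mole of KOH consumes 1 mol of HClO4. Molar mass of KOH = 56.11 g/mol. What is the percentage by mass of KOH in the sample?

Total n(HClO4) added = 0.2783 x 0.03260 = 0.009073 mol.
n(KOH) used = 0.06590 x 0.01736 = 0.001144 mol, which equals the excess n(HClO4).
So n(HClO4) consumed by the sample = 0.009073 - 0.001144 = 0.007929 mol.
n(KOH) = 0.007929 / 1 = 0.007929 mol.
mass KOH = 0.007929 x 56.11 = 0.4449 g, so %KOH = 0.4449/0.7185 x 100 = 61.9%.

61.9%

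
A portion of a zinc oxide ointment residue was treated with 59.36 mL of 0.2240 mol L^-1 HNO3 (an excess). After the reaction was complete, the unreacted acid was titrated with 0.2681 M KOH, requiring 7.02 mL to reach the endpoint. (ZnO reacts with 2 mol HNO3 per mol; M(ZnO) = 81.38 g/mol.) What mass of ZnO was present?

0.464 g

Total n(HNO3) added = 0.2240 x 0.05936 = 0.01330 mol.
n(KOH) used = 0.2681 x 0.007020 = 0.001882 mol, which equals the excess n(HNO3).
So n(HNO3) consumed by the sample = 0.01330 - 0.001882 = 0.01141 mol.
n(ZnO) = 0.01141 / 2 = 0.005707 mol.
mass = 0.005707 mol x 81.38 g/mol = 0.464 g.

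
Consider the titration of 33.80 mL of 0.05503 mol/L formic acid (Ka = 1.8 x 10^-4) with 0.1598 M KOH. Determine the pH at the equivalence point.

8.18

n(HCOOH) = 0.05503 x 0.03380 = 0.001860 mol; V(KOH) at equivalence = 0.001860/0.1598 = 0.01164 L.
At equivalence all the acid is converted to HCOO-; total volume = 0.03380 + 0.01164 = 0.04544 L, so [HCOO-] = 0.001860/0.04544 = 0.04093 M.
Kb = Kw/Ka = 1.0e-14 / 1.8 x 10^-4 = 5.56e-11.
[OH^-] = sqrt(Kb x [HCOO-]) = sqrt(5.56e-11 x 0.04093) = 1.51e-6 M.
pOH = 5.82, so pH = 14.00 - 5.82 = 8.18.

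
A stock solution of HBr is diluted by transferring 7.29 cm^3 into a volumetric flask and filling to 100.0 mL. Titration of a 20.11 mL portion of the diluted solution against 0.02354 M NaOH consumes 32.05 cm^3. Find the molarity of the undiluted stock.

n(NaOH) = 0.02354 x 0.03205 = 0.0007545 mol.
n(HBr) in the aliquot = 0.0007545 mol.
[diluted HBr] = 0.0007545 / 0.02011 = 0.03752 M.
Dilution factor = 100.0/7.290 = 13.72, so [stock] = 0.03752 x 13.72 = 0.515 M.

0.515 M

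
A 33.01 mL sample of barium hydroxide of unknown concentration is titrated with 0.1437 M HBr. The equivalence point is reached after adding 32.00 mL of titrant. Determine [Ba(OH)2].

n(HBr) delivered = 0.1437 x 0.03200 = 0.004598 mol.
The reaction is 1 Ba(OH)2 + 2 HBr, so n(Ba(OH)2) = 0.004598 x 1/2 = 0.002299 mol.
[Ba(OH)2] = 0.002299 mol / 0.03301 L = 0.0697 M.

0.0697 M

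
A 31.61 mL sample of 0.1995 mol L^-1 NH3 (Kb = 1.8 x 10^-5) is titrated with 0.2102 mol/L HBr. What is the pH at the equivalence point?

n(NH3) = 0.1995 x 0.03161 = 0.006306 mol; V(HBr) at equivalence = 0.006306/0.2102 = 0.03000 L.
At equivalence the base is fully converted to NH4+; total volume = 0.06161 L, so [NH4+] = 0.006306/0.06161 = 0.1024 M.
Ka(NH4+) = Kw/Kb = 1.0e-14 / 1.8 x 10^-5 = 5.56e-10.
[H^+] = sqrt(Ka x [NH4+]) = sqrt(5.56e-10 x 0.1024) = 7.54e-6 M.
pH = -log(7.54e-6) = 5.12.

5.12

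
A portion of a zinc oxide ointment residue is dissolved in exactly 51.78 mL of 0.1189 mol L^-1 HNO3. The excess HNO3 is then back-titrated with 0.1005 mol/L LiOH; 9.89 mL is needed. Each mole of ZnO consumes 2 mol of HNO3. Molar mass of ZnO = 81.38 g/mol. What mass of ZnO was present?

Total n(HNO3) added = 0.1189 x 0.05178 = 0.006157 mol.
n(LiOH) used = 0.1005 x 0.009890 = 0.0009939 mol, which equals the excess n(HNO3).
So n(HNO3) consumed by the sample = 0.006157 - 0.0009939 = 0.005163 mol.
n(ZnO) = 0.005163 / 2 = 0.002581 mol.
mass = 0.002581 mol x 81.38 g/mol = 0.210 g.

0.210 g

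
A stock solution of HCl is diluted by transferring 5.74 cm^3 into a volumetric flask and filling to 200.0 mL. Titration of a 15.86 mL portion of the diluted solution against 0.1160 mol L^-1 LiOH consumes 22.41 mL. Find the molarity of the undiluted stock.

5.71 M

n(LiOH) = 0.1160 x 0.02241 = 0.002600 mol.
n(HCl) in the aliquot = 0.002600 mol.
[diluted HCl] = 0.002600 / 0.01586 = 0.1639 M.
Dilution factor = 200.0/5.740 = 34.84, so [stock] = 0.1639 x 34.84 = 5.71 M.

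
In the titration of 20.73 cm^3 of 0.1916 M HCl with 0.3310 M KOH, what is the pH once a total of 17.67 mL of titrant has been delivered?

n(acid) = 0.1916 x 0.02073 = 0.003972 mol; n(KOH) added = 0.3310 x 0.01767 = 0.005849 mol.
Base is in excess by 0.005849 - 0.003972 = 0.001877 mol in a total volume of 0.03840 L.
[OH^-] = 0.001877/0.03840 = 0.04888 M, so pOH = 1.31 and pH = 14.00 - 1.31 = 12.69.

12.69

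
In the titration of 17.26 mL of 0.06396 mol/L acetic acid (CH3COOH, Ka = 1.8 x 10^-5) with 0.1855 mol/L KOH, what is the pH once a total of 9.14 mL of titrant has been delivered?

n(acid) = 0.06396 x 0.01726 = 0.001104 mol; n(KOH) added = 0.1855 x 0.009140 = 0.001695 mol.
Base is in excess by 0.001695 - 0.001104 = 0.0005915 mol in a total volume of 0.02640 L.
[OH^-] = 0.0005915/0.02640 = 0.02241 M, so pOH = 1.65 and pH = 14.00 - 1.65 = 12.35.

12.35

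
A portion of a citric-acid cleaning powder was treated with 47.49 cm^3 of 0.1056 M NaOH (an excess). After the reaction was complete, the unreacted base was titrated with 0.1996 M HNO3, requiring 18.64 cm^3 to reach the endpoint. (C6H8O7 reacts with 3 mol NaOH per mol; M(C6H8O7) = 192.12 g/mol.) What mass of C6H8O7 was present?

Total n(NaOH) added = 0.1056 x 0.04749 = 0.005015 mol.
n(HNO3) used = 0.1996 x 0.01864 = 0.003721 mol, which equals the excess n(NaOH).
So n(NaOH) consumed by the sample = 0.005015 - 0.003721 = 0.001294 mol.
n(C6H8O7) = 0.001294 / 3 = 0.0004315 mol.
mass = 0.0004315 mol x 192.12 g/mol = 0.0829 g.

0.0829 g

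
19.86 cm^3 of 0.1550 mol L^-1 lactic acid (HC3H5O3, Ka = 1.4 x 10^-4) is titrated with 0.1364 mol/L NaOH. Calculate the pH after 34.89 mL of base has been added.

n(acid) = 0.1550 x 0.01986 = 0.003078 mol; n(NaOH) added = 0.1364 x 0.03489 = 0.004759 mol.
Base is in excess by 0.004759 - 0.003078 = 0.001681 mol in a total volume of 0.05475 L.
[OH^-] = 0.001681/0.05475 = 0.03070 M, so pOH = 1.51 and pH = 14.00 - 1.51 = 12.49.

12.49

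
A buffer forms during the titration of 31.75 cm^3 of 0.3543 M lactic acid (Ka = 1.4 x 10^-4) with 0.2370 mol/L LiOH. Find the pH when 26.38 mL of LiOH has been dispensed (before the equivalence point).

3.95

Initial n(HC3H5O3) = 0.3543 x 0.03175 = 0.01125 mol.
n(LiOH) added = 0.2370 x 0.02638 = 0.006252 mol, converting that many moles of HC3H5O3 to C3H5O3-.
Remaining n(HC3H5O3) = 0.004997 mol; n(C3H5O3-) = 0.006252 mol.
By Henderson-Hasselbalch, pH = pKa + log([A^-]/[HA]) = 3.85 + log(0.006252/0.004997) = 3.85 + (+0.10) = 3.95.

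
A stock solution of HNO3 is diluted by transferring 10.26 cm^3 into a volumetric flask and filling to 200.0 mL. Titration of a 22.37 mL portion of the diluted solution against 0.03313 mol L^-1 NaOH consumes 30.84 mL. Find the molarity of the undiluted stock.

n(NaOH) = 0.03313 x 0.03084 = 0.001022 mol.
n(HNO3) in the aliquot = 0.001022 mol.
[diluted HNO3] = 0.001022 / 0.02237 = 0.04567 M.
Dilution factor = 200.0/10.26 = 19.49, so [stock] = 0.04567 x 19.49 = 0.890 M.

0.890 M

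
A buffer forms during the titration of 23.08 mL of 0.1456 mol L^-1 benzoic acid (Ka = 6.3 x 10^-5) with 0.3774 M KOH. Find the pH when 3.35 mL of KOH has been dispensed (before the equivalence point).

3.98

Initial n(C6H5COOH) = 0.1456 x 0.02308 = 0.003360 mol.
n(KOH) added = 0.3774 x 0.003350 = 0.001264 mol, converting that many moles of C6H5COOH to C6H5COO-.
Remaining n(C6H5COOH) = 0.002096 mol; n(C6H5COO-) = 0.001264 mol.
By Henderson-Hasselbalch, pH = pKa + log([A^-]/[HA]) = 4.20 + log(0.001264/0.002096) = 4.20 + (-0.22) = 3.98.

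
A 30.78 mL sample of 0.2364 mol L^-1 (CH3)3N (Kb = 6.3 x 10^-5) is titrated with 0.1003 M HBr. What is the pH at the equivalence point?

n((CH3)3N) = 0.2364 x 0.03078 = 0.007276 mol; V(HBr) at equivalence = 0.007276/0.1003 = 0.07255 L.
At equivalence the base is fully converted to (CH3)3NH+; total volume = 0.1033 L, so [(CH3)3NH+] = 0.007276/0.1033 = 0.07042 M.
Ka((CH3)3NH+) = Kw/Kb = 1.0e-14 / 6.3 x 10^-5 = 1.59e-10.
[H^+] = sqrt(Ka x [(CH3)3NH+]) = sqrt(1.59e-10 x 0.07042) = 3.34e-6 M.
pH = -log(3.34e-6) = 5.48.

5.48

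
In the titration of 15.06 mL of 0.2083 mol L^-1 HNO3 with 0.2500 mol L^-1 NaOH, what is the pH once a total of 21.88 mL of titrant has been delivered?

n(acid) = 0.2083 x 0.01506 = 0.003137 mol; n(NaOH) added = 0.2500 x 0.02188 = 0.005470 mol.
Base is in excess by 0.005470 - 0.003137 = 0.002333 mol in a total volume of 0.03694 L.
[OH^-] = 0.002333/0.03694 = 0.06316 M, so pOH = 1.20 and pH = 14.00 - 1.20 = 12.80.

12.80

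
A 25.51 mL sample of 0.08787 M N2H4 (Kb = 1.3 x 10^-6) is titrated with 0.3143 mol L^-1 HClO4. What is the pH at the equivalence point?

4.64

n(N2H4) = 0.08787 x 0.02551 = 0.002242 mol; V(HClO4) at equivalence = 0.002242/0.3143 = 0.007132 L.
At equivalence the base is fully converted to N2H5+; total volume = 0.03264 L, so [N2H5+] = 0.002242/0.03264 = 0.06867 M.
Ka(N2H5+) = Kw/Kb = 1.0e-14 / 1.3 x 10^-6 = 7.69e-9.
[H^+] = sqrt(Ka x [N2H5+]) = sqrt(7.69e-9 x 0.06867) = 2.30e-5 M.
pH = -log(2.30e-5) = 4.64.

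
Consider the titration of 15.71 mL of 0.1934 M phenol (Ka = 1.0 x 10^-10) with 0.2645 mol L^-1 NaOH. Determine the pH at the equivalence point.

11.52

n(C6H5OH) = 0.1934 x 0.01571 = 0.003038 mol; V(NaOH) at equivalence = 0.003038/0.2645 = 0.01149 L.
At equivalence all the acid is converted to C6H5O-; total volume = 0.01571 + 0.01149 = 0.02720 L, so [C6H5O-] = 0.003038/0.02720 = 0.1117 M.
Kb = Kw/Ka = 1.0e-14 / 1.0 x 10^-10 = 0.000100.
[OH^-] = sqrt(Kb x [C6H5O-]) = sqrt(0.000100 x 0.1117) = 0.00334 M.
pOH = 2.48, so pH = 14.00 - 2.48 = 11.52.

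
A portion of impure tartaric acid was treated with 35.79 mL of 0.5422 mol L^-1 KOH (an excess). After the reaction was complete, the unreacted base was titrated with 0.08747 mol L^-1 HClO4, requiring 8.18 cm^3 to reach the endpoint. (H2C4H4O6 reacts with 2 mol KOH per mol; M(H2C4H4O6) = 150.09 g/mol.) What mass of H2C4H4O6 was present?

1.40 g

Total n(KOH) added = 0.5422 x 0.03579 = 0.01941 mol.
n(HClO4) used = 0.08747 x 0.008180 = 0.0007155 mol, which equals the excess n(KOH).
So n(KOH) consumed by the sample = 0.01941 - 0.0007155 = 0.01869 mol.
n(H2C4H4O6) = 0.01869 / 2 = 0.009345 mol.
mass = 0.009345 mol x 150.09 g/mol = 1.40 g.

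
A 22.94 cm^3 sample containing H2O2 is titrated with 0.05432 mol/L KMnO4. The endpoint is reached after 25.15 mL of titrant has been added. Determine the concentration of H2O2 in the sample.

n(KMnO4) = 0.05432 x 0.02515 = 0.001366 mol.
From the balanced equation, 2 mol KMnO4 reacts with 5 mol H2O2, so n(H2O2) = 0.001366 x 5/2 = 0.003415 mol.
[H2O2] = 0.003415 / 0.02294 L = 0.149 M.

0.149 M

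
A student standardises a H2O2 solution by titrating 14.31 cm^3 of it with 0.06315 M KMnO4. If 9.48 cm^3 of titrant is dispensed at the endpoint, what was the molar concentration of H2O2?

0.105 M

n(KMnO4) = 0.06315 x 0.009480 = 0.0005987 mol.
From the balanced equation, 2 mol KMnO4 reacts with 5 mol H2O2, so n(H2O2) = 0.0005987 x 5/2 = 0.001497 mol.
[H2O2] = 0.001497 / 0.01431 L = 0.105 M.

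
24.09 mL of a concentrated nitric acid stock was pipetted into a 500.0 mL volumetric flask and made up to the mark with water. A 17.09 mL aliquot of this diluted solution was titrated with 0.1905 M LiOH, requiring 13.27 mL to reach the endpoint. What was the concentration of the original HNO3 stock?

3.07 M

n(LiOH) = 0.1905 x 0.01327 = 0.002528 mol.
n(HNO3) in the aliquot = 0.002528 mol.
[diluted HNO3] = 0.002528 / 0.01709 = 0.1479 M.
Dilution factor = 500.0/24.09 = 20.76, so [stock] = 0.1479 x 20.76 = 3.07 M.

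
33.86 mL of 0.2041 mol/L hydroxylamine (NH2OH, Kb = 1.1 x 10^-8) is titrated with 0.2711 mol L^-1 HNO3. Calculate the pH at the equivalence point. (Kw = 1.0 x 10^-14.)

n(NH2OH) = 0.2041 x 0.03386 = 0.006911 mol; V(HNO3) at equivalence = 0.006911/0.2711 = 0.02549 L.
At equivalence the base is fully converted to NH3OH+; total volume = 0.05935 L, so [NH3OH+] = 0.006911/0.05935 = 0.1164 M.
Ka(NH3OH+) = Kw/Kb = 1.0e-14 / 1.1 x 10^-8 = 9.09e-7.
[H^+] = sqrt(Ka x [NH3OH+]) = sqrt(9.09e-7 x 0.1164) = 0.000325 M.
pH = -log(0.000325) = 3.49.

3.49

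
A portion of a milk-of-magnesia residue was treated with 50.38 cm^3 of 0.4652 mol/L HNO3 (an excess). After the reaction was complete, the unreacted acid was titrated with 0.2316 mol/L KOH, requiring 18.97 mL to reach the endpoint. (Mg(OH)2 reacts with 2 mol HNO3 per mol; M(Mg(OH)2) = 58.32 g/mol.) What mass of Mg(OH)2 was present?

0.555 g

Total n(HNO3) added = 0.4652 x 0.05038 = 0.02344 mol.
n(KOH) used = 0.2316 x 0.01897 = 0.004393 mol, which equals the excess n(HNO3).
So n(HNO3) consumed by the sample = 0.02344 - 0.004393 = 0.01904 mol.
n(Mg(OH)2) = 0.01904 / 2 = 0.009522 mol.
mass = 0.009522 mol x 58.32 g/mol = 0.555 g.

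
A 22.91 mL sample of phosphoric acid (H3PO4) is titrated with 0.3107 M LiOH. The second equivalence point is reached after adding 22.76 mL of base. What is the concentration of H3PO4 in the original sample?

0.154 M

n(LiOH) = 0.3107 x 0.02276 = 0.007072 mol.
At the second equivalence point, 2 mol OH^- react per mol H3PO4, so n(H3PO4) = 0.007072 / 2 = 0.003536 mol.
[H3PO4] = 0.003536 / 0.02291 L = 0.154 M.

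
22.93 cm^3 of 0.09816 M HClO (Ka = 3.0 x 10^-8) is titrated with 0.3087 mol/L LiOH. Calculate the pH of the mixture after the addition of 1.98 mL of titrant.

7.09

Initial n(HClO) = 0.09816 x 0.02293 = 0.002251 mol.
n(LiOH) added = 0.3087 x 0.001980 = 0.0006112 mol, converting that many moles of HClO to ClO-.
Remaining n(HClO) = 0.001640 mol; n(ClO-) = 0.0006112 mol.
By Henderson-Hasselbalch, pH = pKa + log([A^-]/[HA]) = 7.52 + log(0.0006112/0.001640) = 7.52 + (-0.43) = 7.09.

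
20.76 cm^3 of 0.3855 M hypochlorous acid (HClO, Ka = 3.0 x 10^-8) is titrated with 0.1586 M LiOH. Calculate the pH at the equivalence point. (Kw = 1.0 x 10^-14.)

10.29

n(HClO) = 0.3855 x 0.02076 = 0.008003 mol; V(LiOH) at equivalence = 0.008003/0.1586 = 0.05046 L.
At equivalence all the acid is converted to ClO-; total volume = 0.02076 + 0.05046 = 0.07122 L, so [ClO-] = 0.008003/0.07122 = 0.1124 M.
Kb = Kw/Ka = 1.0e-14 / 3.0 x 10^-8 = 3.33e-7.
[OH^-] = sqrt(Kb x [ClO-]) = sqrt(3.33e-7 x 0.1124) = 0.000194 M.
pOH = 3.71, so pH = 14.00 - 3.71 = 10.29.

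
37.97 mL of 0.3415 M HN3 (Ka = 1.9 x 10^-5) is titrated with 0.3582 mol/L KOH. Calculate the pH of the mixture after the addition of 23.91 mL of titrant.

5.01

Initial n(HN3) = 0.3415 x 0.03797 = 0.01297 mol.
n(KOH) added = 0.3582 x 0.02391 = 0.008565 mol, converting that many moles of HN3 to N3-.
Remaining n(HN3) = 0.004402 mol; n(N3-) = 0.008565 mol.
By Henderson-Hasselbalch, pH = pKa + log([A^-]/[HA]) = 4.72 + log(0.008565/0.004402) = 4.72 + (+0.29) = 5.01.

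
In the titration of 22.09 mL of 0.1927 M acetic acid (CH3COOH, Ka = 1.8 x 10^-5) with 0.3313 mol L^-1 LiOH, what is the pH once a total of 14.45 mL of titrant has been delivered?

n(acid) = 0.1927 x 0.02209 = 0.004257 mol; n(LiOH) added = 0.3313 x 0.01445 = 0.004787 mol.
Base is in excess by 0.004787 - 0.004257 = 0.0005305 mol in a total volume of 0.03654 L.
[OH^-] = 0.0005305/0.03654 = 0.01452 M, so pOH = 1.84 and pH = 14.00 - 1.84 = 12.16.

12.16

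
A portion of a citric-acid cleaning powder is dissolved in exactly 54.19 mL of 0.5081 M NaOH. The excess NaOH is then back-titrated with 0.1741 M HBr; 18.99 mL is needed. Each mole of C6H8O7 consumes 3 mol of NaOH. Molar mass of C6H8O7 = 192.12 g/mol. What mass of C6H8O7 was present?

1.55 g

Total n(NaOH) added = 0.5081 x 0.05419 = 0.02753 mol.
n(HBr) used = 0.1741 x 0.01899 = 0.003306 mol, which equals the excess n(NaOH).
So n(NaOH) consumed by the sample = 0.02753 - 0.003306 = 0.02423 mol.
n(C6H8O7) = 0.02423 / 3 = 0.008076 mol.
mass = 0.008076 mol x 192.12 g/mol = 1.55 g.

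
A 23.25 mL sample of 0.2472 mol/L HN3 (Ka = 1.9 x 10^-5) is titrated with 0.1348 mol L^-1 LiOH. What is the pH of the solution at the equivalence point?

8.83

n(HN3) = 0.2472 x 0.02325 = 0.005747 mol; V(LiOH) at equivalence = 0.005747/0.1348 = 0.04264 L.
At equivalence all the acid is converted to N3-; total volume = 0.02325 + 0.04264 = 0.06589 L, so [N3-] = 0.005747/0.06589 = 0.08723 M.
Kb = Kw/Ka = 1.0e-14 / 1.9 x 10^-5 = 5.26e-10.
[OH^-] = sqrt(Kb x [N3-]) = sqrt(5.26e-10 x 0.08723) = 6.78e-6 M.
pOH = 5.17, so pH = 14.00 - 5.17 = 8.83.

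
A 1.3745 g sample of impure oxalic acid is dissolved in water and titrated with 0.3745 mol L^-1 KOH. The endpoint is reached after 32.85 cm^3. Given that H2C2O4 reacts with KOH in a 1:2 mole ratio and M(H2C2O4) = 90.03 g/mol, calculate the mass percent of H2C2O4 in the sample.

40.3%

n(KOH) = 0.3745 x 0.03285 = 0.01230 mol.
n(H2C2O4) = 0.01230 / 2 = 0.006151 mol.
mass of H2C2O4 = 0.006151 x 90.03 = 0.5538 g.
% purity = 0.5538 / 1.3745 x 100 = 40.3%.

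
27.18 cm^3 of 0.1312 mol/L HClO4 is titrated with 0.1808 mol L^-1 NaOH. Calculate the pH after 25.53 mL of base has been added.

n(acid) = 0.1312 x 0.02718 = 0.003566 mol; n(NaOH) added = 0.1808 x 0.02553 = 0.004616 mol.
Base is in excess by 0.004616 - 0.003566 = 0.001050 mol in a total volume of 0.05271 L.
[OH^-] = 0.001050/0.05271 = 0.01992 M, so pOH = 1.70 and pH = 14.00 - 1.70 = 12.30.

12.30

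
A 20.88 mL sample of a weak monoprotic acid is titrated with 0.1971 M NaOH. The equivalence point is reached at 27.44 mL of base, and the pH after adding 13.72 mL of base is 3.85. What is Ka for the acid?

1.4 x 10^-4

13.72 mL is half of the equivalence volume, so this is the half-equivalence point where [HA] = [A^-].
At half-equivalence pH = pKa, so pKa = 3.85.
Ka = 10^(-3.85) = 1.4 x 10^-4.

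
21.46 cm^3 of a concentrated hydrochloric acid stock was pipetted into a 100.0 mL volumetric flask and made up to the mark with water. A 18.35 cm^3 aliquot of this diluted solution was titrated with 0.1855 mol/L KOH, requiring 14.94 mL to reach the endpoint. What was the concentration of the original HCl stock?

n(KOH) = 0.1855 x 0.01494 = 0.002771 mol.
n(HCl) in the aliquot = 0.002771 mol.
[diluted HCl] = 0.002771 / 0.01835 = 0.1510 M.
Dilution factor = 100.0/21.46 = 4.660, so [stock] = 0.1510 x 4.660 = 0.704 M.

0.704 M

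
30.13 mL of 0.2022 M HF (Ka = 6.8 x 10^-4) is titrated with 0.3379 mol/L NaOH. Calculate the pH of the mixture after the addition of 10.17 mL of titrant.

Initial n(HF) = 0.2022 x 0.03013 = 0.006092 mol.
n(NaOH) added = 0.3379 x 0.01017 = 0.003436 mol, converting that many moles of HF to F-.
Remaining n(HF) = 0.002656 mol; n(F-) = 0.003436 mol.
By Henderson-Hasselbalch, pH = pKa + log([A^-]/[HA]) = 3.17 + log(0.003436/0.002656) = 3.17 + (+0.11) = 3.28.

3.28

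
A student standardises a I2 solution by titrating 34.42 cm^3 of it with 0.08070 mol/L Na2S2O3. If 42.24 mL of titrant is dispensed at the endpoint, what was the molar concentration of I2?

n(Na2S2O3) = 0.08070 x 0.04224 = 0.003409 mol.
From the balanced equation, 2 mol Na2S2O3 reacts with 1 mol I2, so n(I2) = 0.003409 x 1/2 = 0.001704 mol.
[I2] = 0.001704 / 0.03442 L = 0.0495 M.

0.0495 M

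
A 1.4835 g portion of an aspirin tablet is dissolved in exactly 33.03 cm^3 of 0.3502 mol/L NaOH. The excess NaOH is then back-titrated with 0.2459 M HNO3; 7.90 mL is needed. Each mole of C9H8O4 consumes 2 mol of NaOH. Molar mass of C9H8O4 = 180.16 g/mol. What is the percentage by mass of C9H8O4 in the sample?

Total n(NaOH) added = 0.3502 x 0.03303 = 0.01157 mol.
n(HNO3) used = 0.2459 x 0.007900 = 0.001943 mol, which equals the excess n(NaOH).
So n(NaOH) consumed by the sample = 0.01157 - 0.001943 = 0.009624 mol.
n(C9H8O4) = 0.009624 / 2 = 0.004812 mol.
mass C9H8O4 = 0.004812 x 180.16 = 0.8670 g, so %C9H8O4 = 0.8670/1.4835 x 100 = 58.4%.

58.4%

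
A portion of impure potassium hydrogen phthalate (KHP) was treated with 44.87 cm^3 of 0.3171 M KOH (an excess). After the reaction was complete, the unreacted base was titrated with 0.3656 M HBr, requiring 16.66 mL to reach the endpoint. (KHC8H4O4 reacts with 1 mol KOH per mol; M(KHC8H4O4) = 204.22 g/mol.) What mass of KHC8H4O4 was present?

1.66 g

Total n(KOH) added = 0.3171 x 0.04487 = 0.01423 mol.
n(HBr) used = 0.3656 x 0.01666 = 0.006091 mol, which equals the excess n(KOH).
So n(KOH) consumed by the sample = 0.01423 - 0.006091 = 0.008137 mol.
n(KHC8H4O4) = 0.008137 / 1 = 0.008137 mol.
mass = 0.008137 mol x 204.22 g/mol = 1.66 g.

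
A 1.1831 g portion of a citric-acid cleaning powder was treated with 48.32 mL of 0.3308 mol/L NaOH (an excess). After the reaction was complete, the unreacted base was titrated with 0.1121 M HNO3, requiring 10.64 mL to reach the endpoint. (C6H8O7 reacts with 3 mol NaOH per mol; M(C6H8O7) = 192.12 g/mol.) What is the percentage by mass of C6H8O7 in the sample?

Total n(NaOH) added = 0.3308 x 0.04832 = 0.01598 mol.
n(HNO3) used = 0.1121 x 0.01064 = 0.001193 mol, which equals the excess n(NaOH).
So n(NaOH) consumed by the sample = 0.01598 - 0.001193 = 0.01479 mol.
n(C6H8O7) = 0.01479 / 3 = 0.004931 mol.
mass C6H8O7 = 0.004931 x 192.12 = 0.9472 g, so %C6H8O7 = 0.9472/1.1831 x 100 = 80.1%.

80.1%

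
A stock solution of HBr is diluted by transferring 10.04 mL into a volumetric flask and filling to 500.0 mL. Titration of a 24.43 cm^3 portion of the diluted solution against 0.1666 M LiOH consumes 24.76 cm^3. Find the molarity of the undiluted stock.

n(LiOH) = 0.1666 x 0.02476 = 0.004125 mol.
n(HBr) in the aliquot = 0.004125 mol.
[diluted HBr] = 0.004125 / 0.02443 = 0.1689 M.
Dilution factor = 500.0/10.04 = 49.80, so [stock] = 0.1689 x 49.80 = 8.41 M.

8.41 M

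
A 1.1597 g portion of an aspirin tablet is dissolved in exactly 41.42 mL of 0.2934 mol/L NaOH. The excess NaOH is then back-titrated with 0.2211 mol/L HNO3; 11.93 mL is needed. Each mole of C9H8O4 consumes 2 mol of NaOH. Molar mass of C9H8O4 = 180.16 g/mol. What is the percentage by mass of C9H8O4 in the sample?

Total n(NaOH) added = 0.2934 x 0.04142 = 0.01215 mol.
n(HNO3) used = 0.2211 x 0.01193 = 0.002638 mol, which equals the excess n(NaOH).
So n(NaOH) consumed by the sample = 0.01215 - 0.002638 = 0.009515 mol.
n(C9H8O4) = 0.009515 / 2 = 0.004757 mol.
mass C9H8O4 = 0.004757 x 180.16 = 0.8571 g, so %C9H8O4 = 0.8571/1.1597 x 100 = 73.9%.

73.9%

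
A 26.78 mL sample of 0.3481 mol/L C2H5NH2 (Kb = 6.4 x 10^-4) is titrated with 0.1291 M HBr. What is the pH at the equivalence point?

5.92

n(C2H5NH2) = 0.3481 x 0.02678 = 0.009322 mol; V(HBr) at equivalence = 0.009322/0.1291 = 0.07221 L.
At equivalence the base is fully converted to C2H5NH3+; total volume = 0.09899 L, so [C2H5NH3+] = 0.009322/0.09899 = 0.09417 M.
Ka(C2H5NH3+) = Kw/Kb = 1.0e-14 / 6.4 x 10^-4 = 1.56e-11.
[H^+] = sqrt(Ka x [C2H5NH3+]) = sqrt(1.56e-11 x 0.09417) = 1.21e-6 M.
pH = -log(1.21e-6) = 5.92.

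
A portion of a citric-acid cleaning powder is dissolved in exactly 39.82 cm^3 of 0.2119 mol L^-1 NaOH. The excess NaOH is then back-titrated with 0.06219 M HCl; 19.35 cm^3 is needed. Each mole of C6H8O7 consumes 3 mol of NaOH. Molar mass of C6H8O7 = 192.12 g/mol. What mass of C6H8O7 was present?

0.463 g

Total n(NaOH) added = 0.2119 x 0.03982 = 0.008438 mol.
n(HCl) used = 0.06219 x 0.01935 = 0.001203 mol, which equals the excess n(NaOH).
So n(NaOH) consumed by the sample = 0.008438 - 0.001203 = 0.007234 mol.
n(C6H8O7) = 0.007234 / 3 = 0.002411 mol.
mass = 0.002411 mol x 192.12 g/mol = 0.463 g.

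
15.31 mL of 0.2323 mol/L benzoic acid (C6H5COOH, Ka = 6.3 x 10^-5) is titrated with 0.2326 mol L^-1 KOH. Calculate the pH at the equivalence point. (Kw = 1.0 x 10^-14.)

8.63

n(C6H5COOH) = 0.2323 x 0.01531 = 0.003557 mol; V(KOH) at equivalence = 0.003557/0.2326 = 0.01529 L.
At equivalence all the acid is converted to C6H5COO-; total volume = 0.01531 + 0.01529 = 0.03060 L, so [C6H5COO-] = 0.003557/0.03060 = 0.1162 M.
Kb = Kw/Ka = 1.0e-14 / 6.3 x 10^-5 = 1.59e-10.
[OH^-] = sqrt(Kb x [C6H5COO-]) = sqrt(1.59e-10 x 0.1162) = 4.30e-6 M.
pOH = 5.37, so pH = 14.00 - 5.37 = 8.63.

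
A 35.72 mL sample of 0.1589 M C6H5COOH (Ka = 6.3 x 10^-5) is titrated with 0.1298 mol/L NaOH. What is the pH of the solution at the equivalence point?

n(C6H5COOH) = 0.1589 x 0.03572 = 0.005676 mol; V(NaOH) at equivalence = 0.005676/0.1298 = 0.04373 L.
At equivalence all the acid is converted to C6H5COO-; total volume = 0.03572 + 0.04373 = 0.07945 L, so [C6H5COO-] = 0.005676/0.07945 = 0.07144 M.
Kb = Kw/Ka = 1.0e-14 / 6.3 x 10^-5 = 1.59e-10.
[OH^-] = sqrt(Kb x [C6H5COO-]) = sqrt(1.59e-10 x 0.07144) = 3.37e-6 M.
pOH = 5.47, so pH = 14.00 - 5.47 = 8.53.

8.53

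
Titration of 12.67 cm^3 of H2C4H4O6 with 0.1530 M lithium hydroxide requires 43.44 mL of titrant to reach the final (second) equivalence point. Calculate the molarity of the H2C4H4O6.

0.262 M

n(LiOH) = 0.1530 x 0.04344 = 0.006646 mol.
At the final (second) equivalence point, 2 mol OH^- react per mol H2C4H4O6, so n(H2C4H4O6) = 0.006646 / 2 = 0.003323 mol.
[H2C4H4O6] = 0.003323 / 0.01267 L = 0.262 M.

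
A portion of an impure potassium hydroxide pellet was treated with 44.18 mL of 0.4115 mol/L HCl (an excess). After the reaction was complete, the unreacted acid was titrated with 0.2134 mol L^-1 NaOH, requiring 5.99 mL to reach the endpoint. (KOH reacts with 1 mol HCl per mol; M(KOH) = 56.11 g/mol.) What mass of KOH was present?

0.948 g

Total n(HCl) added = 0.4115 x 0.04418 = 0.01818 mol.
n(NaOH) used = 0.2134 x 0.005990 = 0.001278 mol, which equals the excess n(HCl).
So n(HCl) consumed by the sample = 0.01818 - 0.001278 = 0.01690 mol.
n(KOH) = 0.01690 / 1 = 0.01690 mol.
mass = 0.01690 mol x 56.11 g/mol = 0.948 g.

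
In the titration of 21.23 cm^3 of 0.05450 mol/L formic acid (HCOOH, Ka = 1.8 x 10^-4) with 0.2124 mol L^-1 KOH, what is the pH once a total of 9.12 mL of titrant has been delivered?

n(acid) = 0.05450 x 0.02123 = 0.001157 mol; n(KOH) added = 0.2124 x 0.009120 = 0.001937 mol.
Base is in excess by 0.001937 - 0.001157 = 0.0007801 mol in a total volume of 0.03035 L.
[OH^-] = 0.0007801/0.03035 = 0.02570 M, so pOH = 1.59 and pH = 14.00 - 1.59 = 12.41.

12.41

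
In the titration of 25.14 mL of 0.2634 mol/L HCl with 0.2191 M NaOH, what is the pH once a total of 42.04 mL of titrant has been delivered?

12.59

n(acid) = 0.2634 x 0.02514 = 0.006622 mol; n(NaOH) added = 0.2191 x 0.04204 = 0.009211 mol.
Base is in excess by 0.009211 - 0.006622 = 0.002589 mol in a total volume of 0.06718 L.
[OH^-] = 0.002589/0.06718 = 0.03854 M, so pOH = 1.41 and pH = 14.00 - 1.41 = 12.59.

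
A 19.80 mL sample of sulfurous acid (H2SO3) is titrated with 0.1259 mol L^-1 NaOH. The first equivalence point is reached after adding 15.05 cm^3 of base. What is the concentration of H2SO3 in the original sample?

n(NaOH) = 0.1259 x 0.01505 = 0.001895 mol.
At the first equivalence point, 1 mol OH^- react per mol H2SO3, so n(H2SO3) = 0.001895 / 1 = 0.001895 mol.
[H2SO3] = 0.001895 / 0.01980 L = 0.0957 M.

0.0957 M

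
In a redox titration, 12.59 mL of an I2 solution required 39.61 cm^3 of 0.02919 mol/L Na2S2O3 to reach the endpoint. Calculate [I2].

n(Na2S2O3) = 0.02919 x 0.03961 = 0.001156 mol.
From the balanced equation, 2 mol Na2S2O3 reacts with 1 mol I2, so n(I2) = 0.001156 x 1/2 = 0.0005781 mol.
[I2] = 0.0005781 / 0.01259 L = 0.0459 M.

0.0459 M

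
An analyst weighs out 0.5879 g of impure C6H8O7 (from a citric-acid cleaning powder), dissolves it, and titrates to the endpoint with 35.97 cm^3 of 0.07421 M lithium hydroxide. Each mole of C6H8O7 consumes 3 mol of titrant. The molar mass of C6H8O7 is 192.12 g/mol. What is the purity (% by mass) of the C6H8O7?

29.1%

n(LiOH) = 0.07421 x 0.03597 = 0.002669 mol.
n(C6H8O7) = 0.002669 / 3 = 0.0008898 mol.
mass of C6H8O7 = 0.0008898 x 192.12 = 0.1709 g.
% purity = 0.1709 / 0.5879 x 100 = 29.1%.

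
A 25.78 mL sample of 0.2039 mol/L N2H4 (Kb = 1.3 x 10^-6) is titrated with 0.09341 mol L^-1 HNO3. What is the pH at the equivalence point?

n(N2H4) = 0.2039 x 0.02578 = 0.005257 mol; V(HNO3) at equivalence = 0.005257/0.09341 = 0.05627 L.
At equivalence the base is fully converted to N2H5+; total volume = 0.08205 L, so [N2H5+] = 0.005257/0.08205 = 0.06406 M.
Ka(N2H5+) = Kw/Kb = 1.0e-14 / 1.3 x 10^-6 = 7.69e-9.
[H^+] = sqrt(Ka x [N2H5+]) = sqrt(7.69e-9 x 0.06406) = 2.22e-5 M.
pH = -log(2.22e-5) = 4.65.

4.65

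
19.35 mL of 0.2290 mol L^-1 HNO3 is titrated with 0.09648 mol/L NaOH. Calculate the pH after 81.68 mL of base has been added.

12.53

n(acid) = 0.2290 x 0.01935 = 0.004431 mol; n(NaOH) added = 0.09648 x 0.08168 = 0.007880 mol.
Base is in excess by 0.007880 - 0.004431 = 0.003449 mol in a total volume of 0.1010 L.
[OH^-] = 0.003449/0.1010 = 0.03414 M, so pOH = 1.47 and pH = 14.00 - 1.47 = 12.53.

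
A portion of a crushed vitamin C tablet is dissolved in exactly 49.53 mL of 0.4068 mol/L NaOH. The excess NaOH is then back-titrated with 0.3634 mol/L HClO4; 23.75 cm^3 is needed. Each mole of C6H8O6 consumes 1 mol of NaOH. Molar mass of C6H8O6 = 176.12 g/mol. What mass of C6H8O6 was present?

Total n(NaOH) added = 0.4068 x 0.04953 = 0.02015 mol.
n(HClO4) used = 0.3634 x 0.02375 = 0.008631 mol, which equals the excess n(NaOH).
So n(NaOH) consumed by the sample = 0.02015 - 0.008631 = 0.01152 mol.
n(C6H8O6) = 0.01152 / 1 = 0.01152 mol.
mass = 0.01152 mol x 176.12 g/mol = 2.03 g.

2.03 g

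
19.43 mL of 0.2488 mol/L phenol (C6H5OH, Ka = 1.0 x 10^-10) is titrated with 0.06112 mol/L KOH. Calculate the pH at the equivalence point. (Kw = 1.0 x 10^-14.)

11.35

n(C6H5OH) = 0.2488 x 0.01943 = 0.004834 mol; V(KOH) at equivalence = 0.004834/0.06112 = 0.07909 L.
At equivalence all the acid is converted to C6H5O-; total volume = 0.01943 + 0.07909 = 0.09852 L, so [C6H5O-] = 0.004834/0.09852 = 0.04907 M.
Kb = Kw/Ka = 1.0e-14 / 1.0 x 10^-10 = 0.000100.
[OH^-] = sqrt(Kb x [C6H5O-]) = sqrt(0.000100 x 0.04907) = 0.00222 M.
pOH = 2.65, so pH = 14.00 - 2.65 = 11.35.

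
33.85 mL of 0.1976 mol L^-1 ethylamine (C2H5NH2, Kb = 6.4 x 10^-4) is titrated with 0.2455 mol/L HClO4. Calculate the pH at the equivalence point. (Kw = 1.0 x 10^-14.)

5.88

n(C2H5NH2) = 0.1976 x 0.03385 = 0.006689 mol; V(HClO4) at equivalence = 0.006689/0.2455 = 0.02725 L.
At equivalence the base is fully converted to C2H5NH3+; total volume = 0.06110 L, so [C2H5NH3+] = 0.006689/0.06110 = 0.1095 M.
Ka(C2H5NH3+) = Kw/Kb = 1.0e-14 / 6.4 x 10^-4 = 1.56e-11.
[H^+] = sqrt(Ka x [C2H5NH3+]) = sqrt(1.56e-11 x 0.1095) = 1.31e-6 M.
pH = -log(1.31e-6) = 5.88.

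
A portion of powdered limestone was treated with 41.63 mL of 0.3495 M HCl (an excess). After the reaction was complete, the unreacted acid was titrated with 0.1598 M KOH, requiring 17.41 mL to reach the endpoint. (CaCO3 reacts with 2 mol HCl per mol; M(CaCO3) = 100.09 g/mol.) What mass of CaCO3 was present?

Total n(HCl) added = 0.3495 x 0.04163 = 0.01455 mol.
n(KOH) used = 0.1598 x 0.01741 = 0.002782 mol, which equals the excess n(HCl).
So n(HCl) consumed by the sample = 0.01455 - 0.002782 = 0.01177 mol.
n(CaCO3) = 0.01177 / 2 = 0.005884 mol.
mass = 0.005884 mol x 100.09 g/mol = 0.589 g.

0.589 g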